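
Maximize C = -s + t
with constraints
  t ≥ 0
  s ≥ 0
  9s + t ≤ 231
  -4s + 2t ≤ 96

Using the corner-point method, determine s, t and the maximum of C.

Corner points and C = -s + t:
  (0, 0) → C = 0
  (77/3, 0) → C = -77/3
  (0, 48) → C = 48
  (183/11, 894/11) → C = 711/11

s = 183/11, t = 894/11, maximum C = 711/11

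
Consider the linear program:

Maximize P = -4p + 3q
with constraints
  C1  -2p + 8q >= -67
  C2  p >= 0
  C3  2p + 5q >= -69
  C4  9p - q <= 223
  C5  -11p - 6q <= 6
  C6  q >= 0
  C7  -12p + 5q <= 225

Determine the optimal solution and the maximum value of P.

p = 1340/33, q = 1567/11, maximum P = 8743/33

Corner points and P = -4p + 3q:
  (0, 0) → P = 0
  (0, 45) → P = 135
  (223/9, 0) → P = -892/9
  (1340/33, 1567/11) → P = 8743/33

At the optimal vertex, 9p - q = 223 and -12p + 5q = 225.
Solving simultaneously gives p = 1340/33, q = 1567/11.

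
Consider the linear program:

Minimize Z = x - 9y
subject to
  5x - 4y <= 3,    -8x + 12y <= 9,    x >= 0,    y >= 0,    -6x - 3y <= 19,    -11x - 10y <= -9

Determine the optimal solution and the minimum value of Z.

x = 18/7, y = 69/28, minimum Z = -549/28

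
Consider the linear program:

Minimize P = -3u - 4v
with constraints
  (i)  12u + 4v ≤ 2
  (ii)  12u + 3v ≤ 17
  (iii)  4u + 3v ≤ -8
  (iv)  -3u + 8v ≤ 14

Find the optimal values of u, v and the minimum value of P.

u = -106/41, v = 32/41, minimum P = 190/41

Vertices and P = -3u - 4v:
  (31/6, -15) → P = 89/2
  (19/10, -26/5) → P = 151/10
  (-106/41, 32/41) → P = 190/41
The feasible region is unbounded (it extends along (-8, -3), (1, -4)), but P strictly increases along every unbounded feasible direction, so there is no improving ray and the minimum is attained at a vertex.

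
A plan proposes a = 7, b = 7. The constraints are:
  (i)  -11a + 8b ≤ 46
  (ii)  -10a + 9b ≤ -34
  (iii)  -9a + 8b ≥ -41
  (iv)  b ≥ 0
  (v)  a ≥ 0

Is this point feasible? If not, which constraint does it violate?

not feasible — violates (ii)

Constraint (ii): -10a + 9b = -7, which is not ≤ -34. All other constraints are satisfied.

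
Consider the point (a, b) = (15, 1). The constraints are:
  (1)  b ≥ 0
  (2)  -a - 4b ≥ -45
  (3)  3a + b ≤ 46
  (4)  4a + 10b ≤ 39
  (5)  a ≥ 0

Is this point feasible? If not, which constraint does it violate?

not feasible — violates (4)

Constraint (4): 4a + 10b = 70, which is not ≤ 39. All other constraints are satisfied.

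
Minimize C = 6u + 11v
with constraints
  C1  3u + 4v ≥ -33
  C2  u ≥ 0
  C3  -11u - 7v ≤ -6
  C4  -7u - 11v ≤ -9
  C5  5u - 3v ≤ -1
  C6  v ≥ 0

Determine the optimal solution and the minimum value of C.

u = 4/19, v = 13/19, minimum C = 167/19

The feasible region is unbounded (it extends along (0, 1), (3, 5)), but C strictly increases along every unbounded feasible direction, so there is no improving ray and the minimum is attained at a vertex.

The binding constraints are -7u - 11v = -9 and 5u - 3v = -1.
Solving simultaneously gives u = 4/19, v = 13/19.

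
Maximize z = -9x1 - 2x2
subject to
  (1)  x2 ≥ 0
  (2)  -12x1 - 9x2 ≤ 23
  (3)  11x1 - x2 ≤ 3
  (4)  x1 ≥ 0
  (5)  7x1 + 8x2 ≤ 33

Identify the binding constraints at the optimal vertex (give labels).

Vertices and z = -9x1 - 2x2:
  (3/11, 0) → z = -27/11
  (0, 0) → z = 0
  (3/5, 18/5) → z = -63/5
  (0, 33/8) → z = -33/4

The maximum is at (0, 0). Substituting into each constraint, equality holds for (1) and (4); the remaining constraints have slack.

(1) and (4)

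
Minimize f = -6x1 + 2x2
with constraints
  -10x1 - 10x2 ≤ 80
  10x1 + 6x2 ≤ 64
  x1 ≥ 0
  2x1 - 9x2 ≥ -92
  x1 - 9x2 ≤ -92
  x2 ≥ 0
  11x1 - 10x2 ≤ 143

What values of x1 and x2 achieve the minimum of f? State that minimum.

Corner points and f = -6x1 + 2x2:
  (4/17, 524/51) → f = 976/51
  (1/4, 41/4) → f = 19
  (0, 92/9) → f = 184/9

At the optimal vertex, 10x1 + 6x2 = 64 and x1 - 9x2 = -92.
Solving simultaneously gives x1 = 1/4, x2 = 41/4.

x1 = 1/4, x2 = 41/4, minimum f = 19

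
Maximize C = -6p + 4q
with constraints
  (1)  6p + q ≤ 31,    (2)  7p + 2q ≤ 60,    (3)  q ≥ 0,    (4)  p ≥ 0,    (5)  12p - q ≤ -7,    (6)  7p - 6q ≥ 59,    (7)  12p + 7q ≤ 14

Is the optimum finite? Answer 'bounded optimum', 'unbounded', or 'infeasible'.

The boundaries 7p - 6q = 59 and 12p + 7q = 14 meet at (497/121, -610/121), but that point violates q ≥ 0. Every candidate vertex is excluded by some other constraint, so the feasible region is empty.

infeasible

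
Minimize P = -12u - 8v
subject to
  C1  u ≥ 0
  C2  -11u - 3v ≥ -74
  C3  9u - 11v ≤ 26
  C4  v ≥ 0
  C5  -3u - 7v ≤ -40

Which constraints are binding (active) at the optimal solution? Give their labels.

C1 and C2

Extreme points and P = -12u - 8v:
  (0, 74/3) → P = -592/3
  (0, 40/7) → P = -320/7
  (199/34, 109/34) → P = -1630/17

The minimum is at (0, 74/3). Substituting into each constraint, equality holds for C1 and C2; the remaining constraints have slack.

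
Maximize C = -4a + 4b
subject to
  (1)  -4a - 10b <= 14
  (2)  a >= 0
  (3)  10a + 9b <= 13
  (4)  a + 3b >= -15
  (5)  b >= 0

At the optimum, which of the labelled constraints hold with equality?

Corner points and C = -4a + 4b:
  (0, 13/9) → C = 52/9
  (0, 0) → C = 0
  (13/10, 0) → C = -26/5

The maximum is at (0, 13/9). Substituting into each constraint, equality holds for (2) and (3); the remaining constraints have slack.

(2) and (3)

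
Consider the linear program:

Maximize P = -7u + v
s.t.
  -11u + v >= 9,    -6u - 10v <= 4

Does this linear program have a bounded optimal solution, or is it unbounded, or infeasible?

unbounded

From the feasible point (-47/58, 5/58), moving in the direction (1, 11) keeps every constraint satisfied while P increases without bound.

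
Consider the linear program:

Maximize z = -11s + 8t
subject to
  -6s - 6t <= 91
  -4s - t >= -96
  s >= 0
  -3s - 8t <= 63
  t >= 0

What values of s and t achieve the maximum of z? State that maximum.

Vertices and z = -11s + 8t:
  (0, 96) → z = 768
  (24, 0) → z = -264
  (0, 0) → z = 0

The binding constraints are -4s - t = -96 and s = 0.
Solving simultaneously gives s = 0, t = 96.

s = 0, t = 96, maximum z = 768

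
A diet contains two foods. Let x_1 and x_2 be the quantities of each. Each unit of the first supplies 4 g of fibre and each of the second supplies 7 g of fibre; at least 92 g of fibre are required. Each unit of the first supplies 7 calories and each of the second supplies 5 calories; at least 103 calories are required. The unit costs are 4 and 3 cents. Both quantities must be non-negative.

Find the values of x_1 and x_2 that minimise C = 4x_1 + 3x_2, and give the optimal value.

Corner points and C = 4x_1 + 3x_2:
  (0, 103/5) → C = 309/5
  (23, 0) → C = 92
  (9, 8) → C = 60
The feasible region is unbounded (it extends along (0, 1), (1, 0)), but C strictly increases along every unbounded feasible direction, so there is no improving ray and the minimum is attained at a vertex.

At the optimal vertex, 4x_1 + 7x_2 = 92 and 7x_1 + 5x_2 = 103.
Solving simultaneously gives x_1 = 9, x_2 = 8.

x_1 = 9, x_2 = 8, minimum C = 60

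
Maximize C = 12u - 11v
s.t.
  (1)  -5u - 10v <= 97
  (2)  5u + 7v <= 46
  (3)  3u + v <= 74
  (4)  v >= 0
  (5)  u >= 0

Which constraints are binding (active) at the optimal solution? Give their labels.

Vertices and C = 12u - 11v:
  (46/5, 0) → C = 552/5
  (0, 46/7) → C = -506/7
  (0, 0) → C = 0

The maximum is at (46/5, 0). Substituting into each constraint, equality holds for (2) and (4); the remaining constraints have slack.

(2) and (4)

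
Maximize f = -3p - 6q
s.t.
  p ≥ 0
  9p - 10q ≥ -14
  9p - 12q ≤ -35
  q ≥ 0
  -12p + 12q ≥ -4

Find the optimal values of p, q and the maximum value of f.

p = 91/9, q = 21/2, maximum f = -280/3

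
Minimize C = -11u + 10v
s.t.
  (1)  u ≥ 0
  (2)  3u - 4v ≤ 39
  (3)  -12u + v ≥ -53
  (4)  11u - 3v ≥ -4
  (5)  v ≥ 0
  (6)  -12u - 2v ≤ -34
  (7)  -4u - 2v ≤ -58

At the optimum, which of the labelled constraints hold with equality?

(3) and (7)

Feasible corners and C = -11u + 10v:
  (163/25, 631/25) → C = 4517/25
  (41/7, 121/7) → C = 759/7
  (83/17, 327/17) → C = 2357/17

The minimum is at (41/7, 121/7). Substituting into each constraint, equality holds for (3) and (7); the remaining constraints have slack.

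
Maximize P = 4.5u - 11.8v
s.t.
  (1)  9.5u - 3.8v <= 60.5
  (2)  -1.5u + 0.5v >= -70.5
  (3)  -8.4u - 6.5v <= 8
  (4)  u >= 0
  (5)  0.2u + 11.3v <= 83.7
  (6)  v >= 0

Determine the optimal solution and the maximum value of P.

At the optimal vertex, 9.5u - 3.8v = 60.5 and v = 0.
Solving simultaneously gives u = 121/19, v = 0.

u = 121/19, v = 0, maximum P = 1089/38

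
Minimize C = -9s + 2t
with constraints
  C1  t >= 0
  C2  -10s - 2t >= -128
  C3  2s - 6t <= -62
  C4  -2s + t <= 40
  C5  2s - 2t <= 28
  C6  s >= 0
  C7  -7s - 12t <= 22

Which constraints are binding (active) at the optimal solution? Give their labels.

Vertices and C = -9s + 2t:
  (161/16, 219/16) → C = -1011/16
  (24/7, 328/7) → C = 440/7
  (0, 31/3) → C = 62/3
  (0, 40) → C = 80

The minimum is at (161/16, 219/16). Substituting into each constraint, equality holds for C2 and C3; the remaining constraints have slack.

C2 and C3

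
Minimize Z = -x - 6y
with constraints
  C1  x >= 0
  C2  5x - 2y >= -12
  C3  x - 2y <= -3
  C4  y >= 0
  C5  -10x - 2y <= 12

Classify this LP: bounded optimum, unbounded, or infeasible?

From the feasible point (0, 6), moving in the direction (2, 1) keeps every constraint satisfied while Z decreases without bound.

unbounded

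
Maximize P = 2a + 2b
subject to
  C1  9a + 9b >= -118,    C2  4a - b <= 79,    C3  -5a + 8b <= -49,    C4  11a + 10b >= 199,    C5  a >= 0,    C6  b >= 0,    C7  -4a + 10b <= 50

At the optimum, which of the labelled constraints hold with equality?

Corner points and P = 2a + 2b:
  (583/27, 199/27) → P = 1564/27
  (79/4, 0) → P = 79/2
  (347/23, 76/23) → P = 846/23
  (199/11, 0) → P = 398/11

The maximum is at (583/27, 199/27). Substituting into each constraint, equality holds for C2 and C3; the remaining constraints have slack.

C2 and C3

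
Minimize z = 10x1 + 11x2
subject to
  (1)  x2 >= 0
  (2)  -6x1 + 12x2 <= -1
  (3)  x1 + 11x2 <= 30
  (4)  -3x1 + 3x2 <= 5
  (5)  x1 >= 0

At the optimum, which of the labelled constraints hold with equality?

(1) and (2)

Vertices and z = 10x1 + 11x2:
  (1/6, 0) → z = 5/3
  (30, 0) → z = 300
  (371/78, 179/78) → z = 1893/26

The minimum is at (1/6, 0). Substituting into each constraint, equality holds for (1) and (2); the remaining constraints have slack.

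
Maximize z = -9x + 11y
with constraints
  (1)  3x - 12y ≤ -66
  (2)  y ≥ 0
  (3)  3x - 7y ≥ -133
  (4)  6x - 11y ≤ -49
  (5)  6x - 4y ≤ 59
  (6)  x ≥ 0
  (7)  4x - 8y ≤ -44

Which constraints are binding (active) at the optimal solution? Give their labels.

Vertices and z = -9x + 11y:
  (0, 11/2) → z = 121/2
  (63/2, 65/2) → z = 74
  (0, 19) → z = 209
  (81/4, 125/8) → z = -83/8

The maximum is at (0, 19). Substituting into each constraint, equality holds for (3) and (6); the remaining constraints have slack.

(3) and (6)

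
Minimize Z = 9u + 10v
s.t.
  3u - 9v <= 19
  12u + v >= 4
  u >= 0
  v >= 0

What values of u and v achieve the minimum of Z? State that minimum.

Extreme points and Z = 9u + 10v:
  (19/3, 0) → Z = 57
  (0, 4) → Z = 40
  (1/3, 0) → Z = 3
The feasible region is unbounded (it extends along (0, 1), (3, 1)), but Z strictly increases along every unbounded feasible direction, so there is no improving ray and the minimum is attained at a vertex.

u = 1/3, v = 0, minimum Z = 3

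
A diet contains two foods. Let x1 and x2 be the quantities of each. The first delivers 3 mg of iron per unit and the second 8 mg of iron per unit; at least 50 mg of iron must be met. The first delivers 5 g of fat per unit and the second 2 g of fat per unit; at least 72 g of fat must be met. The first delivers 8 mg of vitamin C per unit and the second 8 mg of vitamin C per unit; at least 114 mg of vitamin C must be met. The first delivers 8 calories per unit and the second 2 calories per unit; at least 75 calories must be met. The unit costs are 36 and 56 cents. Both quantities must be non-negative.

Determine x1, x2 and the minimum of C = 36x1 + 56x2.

Vertices and C = 36x1 + 56x2:
  (0, 75/2) → C = 2100
  (50/3, 0) → C = 600
  (14, 1) → C = 560
  (1, 67/2) → C = 1912
The feasible region is unbounded (it extends along (0, 1), (1, 0)), but C strictly increases along every unbounded feasible direction, so there is no improving ray and the minimum is attained at a vertex.

At the optimal vertex, 3x1 + 8x2 = 50 and 5x1 + 2x2 = 72.
Solving simultaneously gives x1 = 14, x2 = 1.

x1 = 14, x2 = 1, minimum C = 560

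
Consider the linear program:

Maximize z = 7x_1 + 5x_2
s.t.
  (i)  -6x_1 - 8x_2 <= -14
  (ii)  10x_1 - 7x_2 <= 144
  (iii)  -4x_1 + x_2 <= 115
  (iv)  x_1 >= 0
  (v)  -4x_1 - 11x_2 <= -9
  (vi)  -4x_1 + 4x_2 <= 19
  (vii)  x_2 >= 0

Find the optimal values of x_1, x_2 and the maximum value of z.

x_1 = 709/12, x_2 = 383/6, maximum z = 2931/4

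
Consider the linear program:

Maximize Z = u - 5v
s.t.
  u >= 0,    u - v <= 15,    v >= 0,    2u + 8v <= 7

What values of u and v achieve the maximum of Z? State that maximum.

Extreme points and Z = u - 5v:
  (0, 0) → Z = 0
  (0, 7/8) → Z = -35/8
  (7/2, 0) → Z = 7/2

At the optimal vertex, v = 0 and 2u + 8v = 7.
Solving simultaneously gives u = 7/2, v = 0.

u = 7/2, v = 0, maximum Z = 7/2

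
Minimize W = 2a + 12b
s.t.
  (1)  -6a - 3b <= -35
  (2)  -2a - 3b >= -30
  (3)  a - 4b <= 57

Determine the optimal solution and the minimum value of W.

a = 311/27, b = -307/27, minimum W = -3062/27

Extreme points and W = 2a + 12b:
  (5/4, 55/6) → W = 225/2
  (311/27, -307/27) → W = -3062/27
  (291/11, -84/11) → W = -426/11

At the optimal vertex, -6a - 3b = -35 and a - 4b = 57.
Solving simultaneously gives a = 311/27, b = -307/27.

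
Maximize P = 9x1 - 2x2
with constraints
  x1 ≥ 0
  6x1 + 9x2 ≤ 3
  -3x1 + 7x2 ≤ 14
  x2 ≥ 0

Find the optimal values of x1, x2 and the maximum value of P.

x1 = 1/2, x2 = 0, maximum P = 9/2

Feasible corners and P = 9x1 - 2x2:
  (0, 1/3) → P = -2/3
  (0, 0) → P = 0
  (1/2, 0) → P = 9/2

The binding constraints are 6x1 + 9x2 = 3 and x2 = 0.
Solving simultaneously gives x1 = 1/2, x2 = 0.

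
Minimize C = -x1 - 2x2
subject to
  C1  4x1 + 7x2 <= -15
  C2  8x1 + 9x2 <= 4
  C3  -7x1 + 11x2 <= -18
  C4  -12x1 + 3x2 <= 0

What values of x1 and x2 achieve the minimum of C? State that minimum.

Vertices and C = -x1 - 2x2:
  (163/20, -34/5) → C = 109/20
  (-13/31, -59/31) → C = 131/31
  (-18/37, -72/37) → C = 162/37
The feasible region is unbounded (it extends along (-1, -4), (9, -8)), but C strictly increases along every unbounded feasible direction, so there is no improving ray and the minimum is attained at a vertex.

x1 = -13/31, x2 = -59/31, minimum C = 131/31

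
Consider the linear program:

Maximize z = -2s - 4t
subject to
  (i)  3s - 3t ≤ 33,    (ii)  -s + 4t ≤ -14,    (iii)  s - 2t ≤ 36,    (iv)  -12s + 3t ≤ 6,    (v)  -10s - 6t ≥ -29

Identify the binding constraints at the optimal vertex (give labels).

(i) and (iv)

Corner points and z = -2s - 4t:
  (-13/3, -46/3) → z = 70
  (95/16, -81/16) → z = 67/8
  (-22/15, -58/15) → z = 92/5
  (100/23, -111/46) → z = 22/23

The maximum is at (-13/3, -46/3). Substituting into each constraint, equality holds for (i) and (iv); the remaining constraints have slack.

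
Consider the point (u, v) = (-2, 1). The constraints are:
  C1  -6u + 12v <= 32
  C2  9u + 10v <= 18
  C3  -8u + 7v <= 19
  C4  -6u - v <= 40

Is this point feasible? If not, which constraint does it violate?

not feasible — violates C3

Constraint C3: -8u + 7v = 23, which is not ≤ 19. All other constraints are satisfied.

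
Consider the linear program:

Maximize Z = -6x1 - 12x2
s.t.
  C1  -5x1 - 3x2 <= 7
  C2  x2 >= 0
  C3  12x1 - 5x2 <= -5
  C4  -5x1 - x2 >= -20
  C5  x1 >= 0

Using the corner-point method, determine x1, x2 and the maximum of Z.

x1 = 0, x2 = 1, maximum Z = -12

Vertices and Z = -6x1 - 12x2:
  (95/37, 265/37) → Z = -3750/37
  (0, 1) → Z = -12
  (0, 20) → Z = -240

The optimum lies where 12x1 - 5x2 = -5 and x1 = 0.
Solving simultaneously gives x1 = 0, x2 = 1.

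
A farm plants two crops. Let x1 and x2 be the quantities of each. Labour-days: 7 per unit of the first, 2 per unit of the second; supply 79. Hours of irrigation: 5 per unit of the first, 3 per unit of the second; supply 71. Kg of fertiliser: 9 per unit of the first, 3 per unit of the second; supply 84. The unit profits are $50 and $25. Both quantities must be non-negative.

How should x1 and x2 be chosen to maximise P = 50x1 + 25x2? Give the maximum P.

Feasible corners and P = 50x1 + 25x2:
  (0, 0) → P = 0
  (0, 71/3) → P = 1775/3
  (28/3, 0) → P = 1400/3
  (13/4, 73/4) → P = 2475/4

The optimum lies where 5x1 + 3x2 = 71 and 9x1 + 3x2 = 84.
Solving simultaneously gives x1 = 13/4, x2 = 73/4.

x1 = 13/4, x2 = 73/4, maximum P = 2475/4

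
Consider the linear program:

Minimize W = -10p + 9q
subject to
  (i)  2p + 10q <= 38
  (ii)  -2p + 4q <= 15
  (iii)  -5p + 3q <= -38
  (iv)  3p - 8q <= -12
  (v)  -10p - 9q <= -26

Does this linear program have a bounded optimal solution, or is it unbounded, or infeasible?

infeasible

The boundaries 2p + 10q = 38 and -2p + 4q = 15 meet at (1/14, 53/14), but that point violates -5p + 3q ≤ -38. Every candidate vertex is excluded by some other constraint, so the feasible region is empty.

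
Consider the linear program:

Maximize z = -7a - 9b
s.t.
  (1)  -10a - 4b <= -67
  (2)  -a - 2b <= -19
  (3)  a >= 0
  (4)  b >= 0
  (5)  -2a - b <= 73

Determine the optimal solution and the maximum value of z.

a = 29/8, b = 123/16, maximum z = -1513/16

Corner points and z = -7a - 9b:
  (29/8, 123/16) → z = -1513/16
  (0, 67/4) → z = -603/4
  (19, 0) → z = -133
The feasible region is unbounded (it extends along (0, 1), (1, 0)), but z strictly decreases along every unbounded feasible direction, so there is no improving ray and the maximum is attained at a vertex.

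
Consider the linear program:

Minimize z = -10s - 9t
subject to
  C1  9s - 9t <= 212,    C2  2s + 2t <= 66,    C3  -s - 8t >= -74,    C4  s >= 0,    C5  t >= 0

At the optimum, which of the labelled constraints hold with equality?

C1 and C2

Vertices and z = -10s - 9t:
  (509/18, 85/18) → z = -5855/18
  (212/9, 0) → z = -2120/9
  (190/7, 41/7) → z = -2269/7
  (0, 37/4) → z = -333/4
  (0, 0) → z = 0

The minimum is at (509/18, 85/18). Substituting into each constraint, equality holds for C1 and C2; the remaining constraints have slack.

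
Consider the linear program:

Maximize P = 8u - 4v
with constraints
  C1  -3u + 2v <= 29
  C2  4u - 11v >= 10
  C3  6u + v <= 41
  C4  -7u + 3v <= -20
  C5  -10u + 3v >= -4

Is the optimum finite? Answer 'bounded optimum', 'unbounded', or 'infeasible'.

From the feasible point (-16/3, -172/9), moving in the direction (-3, -10) keeps every constraint satisfied while P increases without bound.

unbounded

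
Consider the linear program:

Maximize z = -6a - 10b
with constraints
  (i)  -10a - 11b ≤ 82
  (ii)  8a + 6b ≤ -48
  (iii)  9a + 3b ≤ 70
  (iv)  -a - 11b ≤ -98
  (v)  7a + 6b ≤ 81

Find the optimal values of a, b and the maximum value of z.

Feasible corners and z = -6a - 10b:
  (-20, 118/11) → z = 140/11
  (-558/41, 416/41) → z = -812/41
  (-129, 164) → z = -866
The feasible region is unbounded (it extends along (-6, 7), (-11, 10)), but z strictly decreases along every unbounded feasible direction, so there is no improving ray and the maximum is attained at a vertex.

The binding constraints are -10a - 11b = 82 and -a - 11b = -98.
Solving simultaneously gives a = -20, b = 118/11.

a = -20, b = 118/11, maximum z = 140/11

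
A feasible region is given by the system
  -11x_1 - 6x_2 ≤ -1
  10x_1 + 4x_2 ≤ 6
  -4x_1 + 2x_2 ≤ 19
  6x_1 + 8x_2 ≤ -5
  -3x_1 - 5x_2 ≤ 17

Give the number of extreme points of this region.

Of the 10 pairwise boundary intersections, those satisfying every inequality are:
  (2, -7/2)
  (19/26, -61/52)
  (17/14, -43/28)

3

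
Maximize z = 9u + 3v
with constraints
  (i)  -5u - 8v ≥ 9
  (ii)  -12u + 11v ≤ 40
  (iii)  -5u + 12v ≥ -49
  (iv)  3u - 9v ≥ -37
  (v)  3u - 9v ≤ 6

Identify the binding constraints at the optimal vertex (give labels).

Vertices and z = 9u + 3v:
  (-419/151, 92/151) → z = -3495/151
  (-11/23, -19/23) → z = -156/23
  (-142/25, -64/25) → z = -294/5

The maximum is at (-11/23, -19/23). Substituting into each constraint, equality holds for (i) and (v); the remaining constraints have slack.

(i) and (v)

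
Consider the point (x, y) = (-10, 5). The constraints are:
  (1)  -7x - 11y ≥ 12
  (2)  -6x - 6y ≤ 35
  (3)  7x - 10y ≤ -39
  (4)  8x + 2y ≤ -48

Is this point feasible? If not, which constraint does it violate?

(1): 15 ≥ 12 ✓
(2): 30 ≤ 35 ✓
(3): -120 ≤ -39 ✓
(4): -70 ≤ -48 ✓

feasible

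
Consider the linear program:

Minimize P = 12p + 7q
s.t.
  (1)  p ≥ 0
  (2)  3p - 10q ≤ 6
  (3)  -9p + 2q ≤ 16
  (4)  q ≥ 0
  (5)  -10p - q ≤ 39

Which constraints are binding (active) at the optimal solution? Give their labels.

Vertices and P = 12p + 7q:
  (0, 8) → P = 56
  (0, 0) → P = 0
  (2, 0) → P = 24
The feasible region is unbounded (it extends along (2, 9), (10, 3)), but P strictly increases along every unbounded feasible direction, so there is no improving ray and the minimum is attained at a vertex.

The minimum is at (0, 0). Substituting into each constraint, equality holds for (1) and (4); the remaining constraints have slack.

(1) and (4)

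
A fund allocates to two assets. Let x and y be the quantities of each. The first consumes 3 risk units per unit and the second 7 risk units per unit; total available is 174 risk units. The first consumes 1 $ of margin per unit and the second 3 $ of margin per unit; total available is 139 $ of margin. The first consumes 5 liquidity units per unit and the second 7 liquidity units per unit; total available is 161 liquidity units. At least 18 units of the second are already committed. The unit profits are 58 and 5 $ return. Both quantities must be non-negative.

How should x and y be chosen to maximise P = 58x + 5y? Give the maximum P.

x = 7, y = 18, maximum P = 496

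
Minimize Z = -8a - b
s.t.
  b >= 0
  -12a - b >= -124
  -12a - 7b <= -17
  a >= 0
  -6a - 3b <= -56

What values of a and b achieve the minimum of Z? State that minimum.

a = 0, b = 124, minimum Z = -124

Feasible corners and Z = -8a - b:
  (31/3, 0) → Z = -248/3
  (28/3, 0) → Z = -224/3
  (0, 124) → Z = -124
  (0, 56/3) → Z = -56/3

The binding constraints are -12a - b = -124 and a = 0.
Solving simultaneously gives a = 0, b = 124.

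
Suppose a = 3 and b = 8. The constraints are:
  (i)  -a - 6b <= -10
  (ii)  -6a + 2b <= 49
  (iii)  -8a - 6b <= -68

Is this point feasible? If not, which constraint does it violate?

feasible

(i): -51 ≤ -10 ✓
(ii): -2 ≤ 49 ✓
(iii): -72 ≤ -68 ✓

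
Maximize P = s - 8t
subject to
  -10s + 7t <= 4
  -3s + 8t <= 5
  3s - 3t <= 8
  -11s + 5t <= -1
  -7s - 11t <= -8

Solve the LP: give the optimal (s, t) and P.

s = 56/27, t = -16/27, maximum P = 184/27

Extreme points and P = s - 8t:
  (79/15, 13/5) → P = -233/15
  (33/73, 58/73) → P = -431/73
  (56/27, -16/27) → P = 184/27
  (17/52, 27/52) → P = -199/52

At the optimal vertex, 3s - 3t = 8 and -7s - 11t = -8.
Solving simultaneously gives s = 56/27, t = -16/27.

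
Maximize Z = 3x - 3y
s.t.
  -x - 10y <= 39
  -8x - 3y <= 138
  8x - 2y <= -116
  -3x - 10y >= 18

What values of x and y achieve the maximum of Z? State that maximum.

The optimum lies where -x - 10y = 39 and 8x - 2y = -116.
Solving simultaneously gives x = -619/41, y = -98/41.

x = -619/41, y = -98/41, maximum Z = -1563/41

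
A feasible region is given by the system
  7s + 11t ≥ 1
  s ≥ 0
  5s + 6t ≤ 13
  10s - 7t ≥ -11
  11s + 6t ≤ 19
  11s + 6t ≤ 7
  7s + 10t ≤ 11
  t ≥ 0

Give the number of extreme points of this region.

5

The feasible vertices (each the meet of two boundaries and inside every other half-plane) are:
  (0, 1/11)
  (1/7, 0)
  (0, 11/10)
  (1/17, 18/17)
  (7/11, 0)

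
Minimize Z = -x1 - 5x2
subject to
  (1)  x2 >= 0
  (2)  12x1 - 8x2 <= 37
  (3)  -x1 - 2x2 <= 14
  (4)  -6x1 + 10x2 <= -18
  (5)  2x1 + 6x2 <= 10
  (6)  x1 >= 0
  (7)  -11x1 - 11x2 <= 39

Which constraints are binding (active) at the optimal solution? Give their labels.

(2) and (4)

Feasible corners and Z = -x1 - 5x2:
  (37/12, 0) → Z = -37/12
  (3, 0) → Z = -3
  (113/36, 1/12) → Z = -32/9

The minimum is at (113/36, 1/12). Substituting into each constraint, equality holds for (2) and (4); the remaining constraints have slack.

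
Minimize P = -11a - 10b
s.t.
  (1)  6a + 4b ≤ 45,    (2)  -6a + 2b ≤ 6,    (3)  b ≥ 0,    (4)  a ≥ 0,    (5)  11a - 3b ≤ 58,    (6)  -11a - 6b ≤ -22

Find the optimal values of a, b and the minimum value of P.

a = 11/6, b = 17/2, minimum P = -631/6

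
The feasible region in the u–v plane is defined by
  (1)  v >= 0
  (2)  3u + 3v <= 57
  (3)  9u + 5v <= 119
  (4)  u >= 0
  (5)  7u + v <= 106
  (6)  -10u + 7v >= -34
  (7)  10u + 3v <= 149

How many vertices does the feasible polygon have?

5

Pairwise boundary intersections that survive every other constraint:
  (0, 0)
  (17/5, 0)
  (6, 13)
  (0, 19)
  (1003/113, 884/113)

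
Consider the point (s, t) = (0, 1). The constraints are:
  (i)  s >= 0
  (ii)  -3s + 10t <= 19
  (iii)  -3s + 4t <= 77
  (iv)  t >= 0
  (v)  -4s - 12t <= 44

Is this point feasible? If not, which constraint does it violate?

feasible

(i): 0 ≥ 0 ✓
(ii): 10 ≤ 19 ✓
(iii): 4 ≤ 77 ✓
(iv): 1 ≥ 0 ✓
(v): -12 ≤ 44 ✓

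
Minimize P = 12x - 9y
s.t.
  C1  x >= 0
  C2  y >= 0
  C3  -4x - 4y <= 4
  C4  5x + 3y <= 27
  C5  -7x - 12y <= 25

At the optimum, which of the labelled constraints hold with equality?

Corner points and P = 12x - 9y:
  (0, 0) → P = 0
  (0, 9) → P = -81
  (27/5, 0) → P = 324/5

The minimum is at (0, 9). Substituting into each constraint, equality holds for C1 and C4; the remaining constraints have slack.

C1 and C4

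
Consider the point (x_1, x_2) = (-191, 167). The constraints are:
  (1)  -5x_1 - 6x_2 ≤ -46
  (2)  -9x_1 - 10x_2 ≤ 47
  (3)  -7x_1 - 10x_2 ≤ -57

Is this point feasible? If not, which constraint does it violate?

Constraint (2): -9x_1 - 10x_2 = 49, which is not ≤ 47. All other constraints are satisfied.

not feasible — violates (2)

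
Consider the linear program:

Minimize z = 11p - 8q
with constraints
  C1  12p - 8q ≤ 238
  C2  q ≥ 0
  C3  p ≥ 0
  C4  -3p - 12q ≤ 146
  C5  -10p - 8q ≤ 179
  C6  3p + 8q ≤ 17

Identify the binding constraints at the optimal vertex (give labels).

C3 and C6

Vertices and z = 11p - 8q:
  (0, 0) → z = 0
  (17/3, 0) → z = 187/3
  (0, 17/8) → z = -17

The minimum is at (0, 17/8). Substituting into each constraint, equality holds for C3 and C6; the remaining constraints have slack.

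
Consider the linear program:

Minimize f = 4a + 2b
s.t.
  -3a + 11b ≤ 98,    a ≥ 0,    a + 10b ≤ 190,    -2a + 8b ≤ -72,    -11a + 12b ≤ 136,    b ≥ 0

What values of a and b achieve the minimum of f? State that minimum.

Feasible corners and f = 4a + 2b:
  (80, 11) → f = 342
  (190, 0) → f = 760
  (36, 0) → f = 144

The optimum lies where -2a + 8b = -72 and b = 0.
Solving simultaneously gives a = 36, b = 0.

a = 36, b = 0, minimum f = 144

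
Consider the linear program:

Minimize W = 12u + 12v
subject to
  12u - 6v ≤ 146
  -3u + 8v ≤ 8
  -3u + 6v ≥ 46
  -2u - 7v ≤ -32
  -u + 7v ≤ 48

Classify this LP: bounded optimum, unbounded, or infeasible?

infeasible

The boundaries 12u - 6v = 146 and -3u + 8v = 8 meet at (608/39, 89/13), but that point violates -3u + 6v ≥ 46. Every candidate vertex is excluded by some other constraint, so the feasible region is empty.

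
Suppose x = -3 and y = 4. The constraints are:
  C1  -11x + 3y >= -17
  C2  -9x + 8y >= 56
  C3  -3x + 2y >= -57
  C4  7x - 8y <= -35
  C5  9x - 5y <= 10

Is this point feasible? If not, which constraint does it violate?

C1: 45 ≥ -17 ✓
C2: 59 ≥ 56 ✓
C3: 17 ≥ -57 ✓
C4: -53 ≤ -35 ✓
C5: -47 ≤ 10 ✓

feasible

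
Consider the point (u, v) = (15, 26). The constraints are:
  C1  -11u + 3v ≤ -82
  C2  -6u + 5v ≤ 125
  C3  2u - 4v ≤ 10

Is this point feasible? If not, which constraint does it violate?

feasible

C1: -87 ≤ -82 ✓
C2: 40 ≤ 125 ✓
C3: -74 ≤ 10 ✓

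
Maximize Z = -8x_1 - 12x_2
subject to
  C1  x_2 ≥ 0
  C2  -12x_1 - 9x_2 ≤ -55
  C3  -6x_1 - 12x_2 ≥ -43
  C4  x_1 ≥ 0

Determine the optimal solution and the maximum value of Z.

Vertices and Z = -8x_1 - 12x_2:
  (55/12, 0) → Z = -110/3
  (43/6, 0) → Z = -172/3
  (91/30, 31/15) → Z = -736/15

The optimum lies where x_2 = 0 and -12x_1 - 9x_2 = -55.
Solving simultaneously gives x_1 = 55/12, x_2 = 0.

x_1 = 55/12, x_2 = 0, maximum Z = -110/3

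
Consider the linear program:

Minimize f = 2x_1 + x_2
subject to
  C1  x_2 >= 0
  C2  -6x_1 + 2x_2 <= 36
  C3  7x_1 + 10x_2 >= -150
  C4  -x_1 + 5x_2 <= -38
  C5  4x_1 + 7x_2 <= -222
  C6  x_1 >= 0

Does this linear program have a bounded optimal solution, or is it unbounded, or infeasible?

infeasible

The boundaries x_2 = 0 and -x_1 + 5x_2 = -38 meet at (38, 0), but that point violates 4x_1 + 7x_2 ≤ -222. Every candidate vertex is excluded by some other constraint, so the feasible region is empty.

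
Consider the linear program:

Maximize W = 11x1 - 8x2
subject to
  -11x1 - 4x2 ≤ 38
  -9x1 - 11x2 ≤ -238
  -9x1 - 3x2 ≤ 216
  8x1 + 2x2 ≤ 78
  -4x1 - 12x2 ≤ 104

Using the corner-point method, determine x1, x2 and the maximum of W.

x1 = 191/35, x2 = 601/35, maximum W = -2707/35

Extreme points and W = 11x1 - 8x2:
  (-274/17, 592/17) → W = -7750/17
  (-250, 678) → W = -8174
  (191/35, 601/35) → W = -2707/35
The feasible region is unbounded (it extends along (-1, 4), (-1, 3)), but W strictly decreases along every unbounded feasible direction, so there is no improving ray and the maximum is attained at a vertex.

The optimum lies where -9x1 - 11x2 = -238 and 8x1 + 2x2 = 78.
Solving simultaneously gives x1 = 191/35, x2 = 601/35.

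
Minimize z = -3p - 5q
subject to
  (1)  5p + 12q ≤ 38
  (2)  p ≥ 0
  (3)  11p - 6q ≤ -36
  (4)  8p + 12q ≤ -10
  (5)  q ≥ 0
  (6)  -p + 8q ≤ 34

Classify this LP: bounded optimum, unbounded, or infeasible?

infeasible

The boundaries 11p - 6q = -36 and 8p + 12q = -10 meet at (-41/15, 89/90), but that point violates p ≥ 0. Every candidate vertex is excluded by some other constraint, so the feasible region is empty.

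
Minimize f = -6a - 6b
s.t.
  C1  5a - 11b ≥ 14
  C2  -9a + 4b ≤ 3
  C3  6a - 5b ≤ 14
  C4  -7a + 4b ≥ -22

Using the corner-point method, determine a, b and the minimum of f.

a = 84/41, b = -14/41, minimum f = -420/41

Extreme points and f = -6a - 6b:
  (-89/79, -141/79) → f = 1380/79
  (84/41, -14/41) → f = -420/41
  (-71/21, -48/7) → f = 430/7

At the optimal vertex, 5a - 11b = 14 and 6a - 5b = 14.
Solving simultaneously gives a = 84/41, b = -14/41.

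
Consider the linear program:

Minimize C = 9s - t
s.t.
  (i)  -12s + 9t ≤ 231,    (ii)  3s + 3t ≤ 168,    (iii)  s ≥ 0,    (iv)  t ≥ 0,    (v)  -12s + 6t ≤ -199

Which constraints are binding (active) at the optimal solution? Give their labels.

(iv) and (v)

Vertices and C = 9s - t:
  (56, 0) → C = 504
  (535/18, 473/18) → C = 2171/9
  (199/12, 0) → C = 597/4

The minimum is at (199/12, 0). Substituting into each constraint, equality holds for (iv) and (v); the remaining constraints have slack.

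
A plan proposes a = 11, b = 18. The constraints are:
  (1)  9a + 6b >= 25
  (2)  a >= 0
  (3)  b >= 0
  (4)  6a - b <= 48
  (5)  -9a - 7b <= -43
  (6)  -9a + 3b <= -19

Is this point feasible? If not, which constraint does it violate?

feasible

(1): 207 ≥ 25 ✓
(2): 11 ≥ 0 ✓
(3): 18 ≥ 0 ✓
(4): 48 ≤ 48 ✓
(5): -225 ≤ -43 ✓
(6): -45 ≤ -19 ✓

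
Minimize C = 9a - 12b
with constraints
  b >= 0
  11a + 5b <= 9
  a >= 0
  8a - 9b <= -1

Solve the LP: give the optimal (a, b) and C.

a = 0, b = 9/5, minimum C = -108/5

Feasible corners and C = 9a - 12b:
  (0, 9/5) → C = -108/5
  (76/139, 83/139) → C = -312/139
  (0, 1/9) → C = -4/3

The optimum lies where 11a + 5b = 9 and a = 0.
Solving simultaneously gives a = 0, b = 9/5.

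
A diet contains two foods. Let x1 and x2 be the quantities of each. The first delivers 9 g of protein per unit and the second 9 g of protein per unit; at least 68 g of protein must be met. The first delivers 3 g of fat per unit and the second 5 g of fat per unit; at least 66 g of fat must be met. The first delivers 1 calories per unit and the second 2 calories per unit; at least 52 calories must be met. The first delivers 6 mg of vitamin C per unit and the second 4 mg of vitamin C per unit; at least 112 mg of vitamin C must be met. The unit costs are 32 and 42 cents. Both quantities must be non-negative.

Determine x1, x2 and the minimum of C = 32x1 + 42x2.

x1 = 2, x2 = 25, minimum C = 1114

The feasible region is unbounded (it extends along (0, 1), (1, 0)), but C strictly increases along every unbounded feasible direction, so there is no improving ray and the minimum is attained at a vertex.

At the optimal vertex, x1 + 2x2 = 52 and 6x1 + 4x2 = 112.
Solving simultaneously gives x1 = 2, x2 = 25.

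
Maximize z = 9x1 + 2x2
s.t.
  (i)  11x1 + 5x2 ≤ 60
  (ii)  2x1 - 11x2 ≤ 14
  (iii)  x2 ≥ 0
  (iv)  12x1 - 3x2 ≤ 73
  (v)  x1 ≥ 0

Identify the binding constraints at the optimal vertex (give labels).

Feasible corners and z = 9x1 + 2x2:
  (60/11, 0) → z = 540/11
  (0, 12) → z = 24
  (0, 0) → z = 0

The maximum is at (60/11, 0). Substituting into each constraint, equality holds for (i) and (iii); the remaining constraints have slack.

(i) and (iii)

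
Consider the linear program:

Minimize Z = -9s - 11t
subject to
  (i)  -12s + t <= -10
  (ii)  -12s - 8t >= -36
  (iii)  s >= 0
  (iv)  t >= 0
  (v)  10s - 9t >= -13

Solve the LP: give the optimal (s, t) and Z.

Extreme points and Z = -9s - 11t:
  (5/6, 0) → Z = -15/2
  (103/98, 128/49) → Z = -3743/98
  (3, 0) → Z = -27
  (55/47, 129/47) → Z = -1914/47

The binding constraints are -12s - 8t = -36 and 10s - 9t = -13.
Solving simultaneously gives s = 55/47, t = 129/47.

s = 55/47, t = 129/47, minimum Z = -1914/47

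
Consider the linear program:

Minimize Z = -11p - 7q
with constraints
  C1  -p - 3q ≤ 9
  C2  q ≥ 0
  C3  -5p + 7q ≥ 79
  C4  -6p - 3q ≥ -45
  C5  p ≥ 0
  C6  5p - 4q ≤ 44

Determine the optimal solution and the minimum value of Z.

Corner points and Z = -11p - 7q:
  (26/19, 233/19) → Z = -1917/19
  (0, 79/7) → Z = -79
  (0, 15) → Z = -105

At the optimal vertex, -6p - 3q = -45 and p = 0.
Solving simultaneously gives p = 0, q = 15.

p = 0, q = 15, minimum Z = -105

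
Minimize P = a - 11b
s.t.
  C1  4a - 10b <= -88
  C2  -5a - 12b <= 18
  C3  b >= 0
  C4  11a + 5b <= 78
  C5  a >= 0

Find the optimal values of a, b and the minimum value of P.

Vertices and P = a - 11b:
  (34/13, 128/13) → P = -1374/13
  (0, 44/5) → P = -484/5
  (0, 78/5) → P = -858/5

The optimum lies where 11a + 5b = 78 and a = 0.
Solving simultaneously gives a = 0, b = 78/5.

a = 0, b = 78/5, minimum P = -858/5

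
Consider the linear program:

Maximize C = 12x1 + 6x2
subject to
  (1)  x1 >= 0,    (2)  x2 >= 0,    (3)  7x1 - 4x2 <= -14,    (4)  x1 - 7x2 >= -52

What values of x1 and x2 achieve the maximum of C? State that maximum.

Extreme points and C = 12x1 + 6x2:
  (0, 7/2) → C = 21
  (0, 52/7) → C = 312/7
  (22/9, 70/9) → C = 76

The binding constraints are 7x1 - 4x2 = -14 and x1 - 7x2 = -52.
Solving simultaneously gives x1 = 22/9, x2 = 70/9.

x1 = 22/9, x2 = 70/9, maximum C = 76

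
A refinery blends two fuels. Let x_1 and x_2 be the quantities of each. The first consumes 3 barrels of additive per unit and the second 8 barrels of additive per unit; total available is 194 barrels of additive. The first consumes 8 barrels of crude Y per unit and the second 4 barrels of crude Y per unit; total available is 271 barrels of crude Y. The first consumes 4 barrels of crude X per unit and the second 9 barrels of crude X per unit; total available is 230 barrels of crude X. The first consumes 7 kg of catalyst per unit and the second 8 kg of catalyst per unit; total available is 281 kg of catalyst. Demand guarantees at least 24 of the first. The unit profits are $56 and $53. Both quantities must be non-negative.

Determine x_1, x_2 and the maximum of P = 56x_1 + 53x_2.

Feasible corners and P = 56x_1 + 53x_2:
  (271/8, 0) → P = 1897
  (24, 0) → P = 1344
  (29, 39/4) → P = 8563/4
  (24, 113/8) → P = 16741/8

x_1 = 29, x_2 = 39/4, maximum P = 8563/4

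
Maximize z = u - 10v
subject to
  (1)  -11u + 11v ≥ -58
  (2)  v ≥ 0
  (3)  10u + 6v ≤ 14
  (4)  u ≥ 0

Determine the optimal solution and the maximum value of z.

Extreme points and z = u - 10v:
  (7/5, 0) → z = 7/5
  (0, 0) → z = 0
  (0, 7/3) → z = -70/3

The binding constraints are v = 0 and 10u + 6v = 14.
Solving simultaneously gives u = 7/5, v = 0.

u = 7/5, v = 0, maximum z = 7/5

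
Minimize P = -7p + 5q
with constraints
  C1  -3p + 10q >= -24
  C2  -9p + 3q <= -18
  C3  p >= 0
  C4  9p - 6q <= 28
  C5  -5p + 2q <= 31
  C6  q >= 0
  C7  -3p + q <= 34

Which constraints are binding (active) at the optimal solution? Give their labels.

Feasible corners and P = -7p + 5q:
  (43, 123) → P = 314
  (2, 0) → P = -14
  (28/9, 0) → P = -196/9
The feasible region is unbounded (it extends along (2, 3), (2, 5)), but P strictly increases along every unbounded feasible direction, so there is no improving ray and the minimum is attained at a vertex.

The minimum is at (28/9, 0). Substituting into each constraint, equality holds for C4 and C6; the remaining constraints have slack.

C4 and C6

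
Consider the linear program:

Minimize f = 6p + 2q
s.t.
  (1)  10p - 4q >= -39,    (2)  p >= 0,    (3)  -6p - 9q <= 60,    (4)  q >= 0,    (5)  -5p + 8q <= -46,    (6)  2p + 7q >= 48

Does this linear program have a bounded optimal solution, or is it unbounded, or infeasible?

bounded optimum

Vertices and f = 6p + 2q:
  (24, 0) → f = 144
  (706/51, 148/51) → f = 4532/51
The feasible region has finitely many vertices and no improving ray; the minimum is 4532/51 at (706/51, 148/51).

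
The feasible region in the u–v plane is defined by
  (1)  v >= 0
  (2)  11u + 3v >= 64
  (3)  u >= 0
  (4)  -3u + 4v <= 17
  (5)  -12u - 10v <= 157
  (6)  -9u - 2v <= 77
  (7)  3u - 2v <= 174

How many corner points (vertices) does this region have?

4

The feasible vertices (each the meet of two boundaries and inside every other half-plane) are:
  (64/11, 0)
  (58, 0)
  (205/53, 379/53)
  (365/3, 191/2)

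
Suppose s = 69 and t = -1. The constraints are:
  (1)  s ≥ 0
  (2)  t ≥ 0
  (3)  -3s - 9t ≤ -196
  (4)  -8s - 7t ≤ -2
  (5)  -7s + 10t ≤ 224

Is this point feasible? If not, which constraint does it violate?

Constraint (2): t = -1, which is not ≥ 0. All other constraints are satisfied.

not feasible — violates (2)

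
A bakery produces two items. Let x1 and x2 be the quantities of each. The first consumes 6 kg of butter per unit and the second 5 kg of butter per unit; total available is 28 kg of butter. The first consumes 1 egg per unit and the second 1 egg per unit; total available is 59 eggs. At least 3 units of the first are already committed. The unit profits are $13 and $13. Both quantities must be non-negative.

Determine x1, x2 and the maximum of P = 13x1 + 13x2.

Extreme points and P = 13x1 + 13x2:
  (14/3, 0) → P = 182/3
  (3, 0) → P = 39
  (3, 2) → P = 65

x1 = 3, x2 = 2, maximum P = 65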